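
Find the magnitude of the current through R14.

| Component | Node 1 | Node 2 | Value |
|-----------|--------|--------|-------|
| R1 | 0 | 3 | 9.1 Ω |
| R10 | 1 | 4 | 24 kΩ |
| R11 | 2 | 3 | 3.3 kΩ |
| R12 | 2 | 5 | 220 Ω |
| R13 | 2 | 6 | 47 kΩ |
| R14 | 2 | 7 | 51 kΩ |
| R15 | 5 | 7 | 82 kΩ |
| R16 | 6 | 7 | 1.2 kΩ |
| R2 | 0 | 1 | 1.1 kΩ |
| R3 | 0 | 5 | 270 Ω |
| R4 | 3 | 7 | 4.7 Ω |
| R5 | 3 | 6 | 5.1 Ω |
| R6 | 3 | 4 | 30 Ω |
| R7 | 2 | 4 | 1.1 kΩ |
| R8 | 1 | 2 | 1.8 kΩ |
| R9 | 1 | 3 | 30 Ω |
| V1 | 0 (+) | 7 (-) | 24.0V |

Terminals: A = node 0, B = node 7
Nodal analysis, taking node 7 as the 0 V reference.
Source V1 fixes V_0 = 24 V.
KCL at each unknown node (sum of currents leaving = 0; resistances in Ω):
  Node 1: (V_1 - 24)/1100 + (V_1 - V_2)/1800 + (V_1 - V_3)/30 + (V_1 - V_4)/24000 = 0
  Node 2: (V_2 - V_4)/1100 + (V_2 - V_1)/1800 + (V_2 - V_3)/3300 + (V_2 - V_5)/220 + (V_2 - V_6)/47000 + (V_2 - 0)/51000 = 0
  Node 3: (V_3 - 24)/9.1 + (V_3 - 0)/4.7 + (V_3 - V_6)/5.1 + (V_3 - V_4)/30 + (V_3 - V_1)/30 + (V_3 - V_2)/3300 = 0
  Node 4: (V_4 - V_3)/30 + (V_4 - V_2)/1100 + (V_4 - V_1)/24000 = 0
  Node 5: (V_5 - 24)/270 + (V_5 - V_2)/220 + (V_5 - 0)/82000 = 0
  Node 6: (V_6 - V_3)/5.1 + (V_6 - V_2)/47000 + (V_6 - 0)/1200 = 0
Collecting terms (coefficients in siemens):
  0.03484·V_1 - 0.0005556·V_2 - 0.03333·V_3 - 0.00004167·V_4 = 0.02182
  0.006354·V_2 - 0.0005556·V_1 - 0.000303·V_3 - 0.0009091·V_4 - 0.004545·V_5 - 0.00002128·V_6 = 0
  0.5857·V_3 - 0.03333·V_1 - 0.000303·V_2 - 0.03333·V_4 - 0.1961·V_6 = 2.637
  0.03428·V_4 - 0.00004167·V_1 - 0.0009091·V_2 - 0.03333·V_3 = 0
  0.008261·V_5 - 0.004545·V_2 = 0.08889
  0.1969·V_6 - 0.00002128·V_2 - 0.1961·V_3 = 0
Solving these 6 simultaneous equations (Gaussian elimination) gives:
  V_1 = 8.786 V, V_2 = 16.65 V, V_3 = 8.241 V, V_4 = 8.464 V
  V_5 = 19.92 V, V_6 = 8.207 V
I_R14 = (V_2 - V_7)/R14 = (16.65 - 0)/51000 = 0.0003265 A
|I_R14| = 0.0003265 A

Final answer: |I_R14| = 0.0003265 A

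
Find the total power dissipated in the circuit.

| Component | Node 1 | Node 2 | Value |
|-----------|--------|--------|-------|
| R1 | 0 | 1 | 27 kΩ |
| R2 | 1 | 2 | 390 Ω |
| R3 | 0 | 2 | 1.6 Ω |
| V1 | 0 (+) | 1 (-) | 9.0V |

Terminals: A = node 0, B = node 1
Nodal analysis, taking node 1 as the 0 V reference.
Source V1 fixes V_0 = 9 V.
KCL at each unknown node (sum of currents leaving = 0; resistances in Ω):
  Node 2: (V_2 - 0)/390 + (V_2 - 9)/1.6 = 0
Collecting terms: 0.6276 × V_2 = 5.625  =>  V_2 = 8.963 V
Power in each resistor, P = (ΔV)²/R:
  P_R1 = (9 - 0)²/27000 = 0.003 W
  P_R2 = (0 - 8.963)²/390 = 0.206 W
  P_R3 = (9 - 8.963)²/1.6 = 0.0008451 W
P_total = P_R1 + P_R2 + P_R3 = 0.2098 W

Final answer: 0.2098 W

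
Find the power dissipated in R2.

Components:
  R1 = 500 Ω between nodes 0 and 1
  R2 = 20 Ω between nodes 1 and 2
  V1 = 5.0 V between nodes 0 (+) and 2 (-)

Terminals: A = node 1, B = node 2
Nodal analysis, taking node 2 as the 0 V reference.
Source V1 fixes V_0 = 5 V.
KCL at each unknown node (sum of currents leaving = 0; resistances in Ω):
  Node 1: (V_1 - 5)/500 + (V_1 - 0)/20 = 0
Collecting terms: 0.052 × V_1 = 0.01  =>  V_1 = 0.1923 V
I_R2 = (V_1 - V_2)/R2 = (0.1923 - 0)/20 = 0.009615 A
P_R2 = I_R2² × R2 = (0.009615)² × 20 = 0.001849 W

Final answer: 0.001849 W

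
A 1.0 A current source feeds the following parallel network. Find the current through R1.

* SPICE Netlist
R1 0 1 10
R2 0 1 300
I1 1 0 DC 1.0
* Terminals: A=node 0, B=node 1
All resistors sit directly between nodes 0 and 1, so they are in parallel and share one voltage V; the full source current 1 A splits among them.
1/R_par = 1/10 + 1/300 = 0.1033 S  =>  R_par = 9.677 Ω
V = I × R_par = 1 × 9.677 = 9.677 V
I_R1 = V/R1 = 9.677/10 = 0.9677 A

Final answer: 0.9677 A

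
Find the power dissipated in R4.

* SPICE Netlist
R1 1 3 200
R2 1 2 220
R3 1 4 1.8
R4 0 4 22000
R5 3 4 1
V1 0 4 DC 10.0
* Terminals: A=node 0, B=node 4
Nodal analysis, taking node 4 as the 0 V reference.
Source V1 fixes V_0 = 10 V.
KCL at each unknown node (sum of currents leaving = 0; resistances in Ω):
  Node 1: (V_1 - V_3)/200 + (V_1 - V_2)/220 + (V_1 - 0)/1.8 = 0
  Node 2: (V_2 - V_1)/220 = 0
  Node 3: (V_3 - V_1)/200 + (V_3 - 0)/1 = 0
Collecting terms (coefficients in siemens):
  0.5651·V_1 - 0.004545·V_2 - 0.005·V_3 = 0
  0.004545·V_2 - 0.004545·V_1 = 0
  1.005·V_3 - 0.005·V_1 = 0
Solving these 3 simultaneous equations (Gaussian elimination) gives:
  V_1 = 0 V, V_2 = 0 V, V_3 = 0 V
I_R4 = (V_0 - V_4)/R4 = (10 - 0)/22000 = 0.0004545 A
P_R4 = I_R4² × R4 = (0.0004545)² × 22000 = 0.004545 W

Final answer: 0.004545 W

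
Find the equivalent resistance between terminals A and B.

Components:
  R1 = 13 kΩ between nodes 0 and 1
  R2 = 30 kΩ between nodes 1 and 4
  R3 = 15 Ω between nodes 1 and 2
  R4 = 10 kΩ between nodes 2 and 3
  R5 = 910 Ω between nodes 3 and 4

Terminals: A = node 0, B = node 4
Reduce the network between node 0 (A) and node 4 (B) by series/parallel combination:
  Rs1 = R3 + R4 (series, joined only at node 2) = 15 + 10000 = 10020 Ω
  Rs2 = R5 + Rs1 (series, joined only at node 3) = 910 + 10020 = 10920 Ω
  Rp1 = R2 ‖ Rs2 (parallel, both between nodes 1 and 4) = 1/(1/30000 + 1/10920) = 8009 Ω
  Rs3 = R1 + Rp1 (series, joined only at node 1) = 13000 + 8009 = 21010 Ω
R_eq = 21.01 kΩ

Final answer: 21.01 kΩ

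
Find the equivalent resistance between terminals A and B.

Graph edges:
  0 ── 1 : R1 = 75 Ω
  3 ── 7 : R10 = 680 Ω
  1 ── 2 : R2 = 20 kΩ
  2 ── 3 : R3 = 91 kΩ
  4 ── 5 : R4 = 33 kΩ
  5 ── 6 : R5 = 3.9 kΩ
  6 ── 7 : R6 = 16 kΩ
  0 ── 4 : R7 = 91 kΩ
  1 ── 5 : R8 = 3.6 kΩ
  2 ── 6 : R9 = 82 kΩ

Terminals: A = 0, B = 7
The network is not a plain series/parallel combination. Inject a 1 A test current into terminal A (node 0) and return it from terminal B (node 7); then R_eq = V_A / (1 A).
Nodal analysis, taking node 7 as the 0 V reference.
Current source I_test pushes 1 A into node 0 and draws it out of node 7.
KCL at each unknown node (sum of currents leaving = 0; resistances in Ω):
  Node 0: (V_0 - V_1)/75 + (V_0 - V_4)/91000 - 1 = 0
  Node 1: (V_1 - V_0)/75 + (V_1 - V_2)/20000 + (V_1 - V_5)/3600 = 0
  Node 2: (V_2 - V_1)/20000 + (V_2 - V_3)/91000 + (V_2 - V_6)/82000 = 0
  Node 3: (V_3 - V_2)/91000 + (V_3 - 0)/680 = 0
  Node 4: (V_4 - V_0)/91000 + (V_4 - V_5)/33000 = 0
  Node 5: (V_5 - V_1)/3600 + (V_5 - V_4)/33000 + (V_5 - V_6)/3900 = 0
  Node 6: (V_6 - V_2)/82000 + (V_6 - V_5)/3900 + (V_6 - 0)/16000 = 0
Collecting terms (coefficients in siemens):
  0.01334·V_0 - 0.01333·V_1 - 0.00001099·V_4 = 1
  0.01366·V_1 - 0.01333·V_0 - 0.00005·V_2 - 0.0002778·V_5 = 0
  0.00007318·V_2 - 0.00005·V_1 - 0.00001099·V_3 - 0.0000122·V_6 = 0
  0.001482·V_3 - 0.00001099·V_2 = 0
  0.00004129·V_4 - 0.00001099·V_0 - 0.0000303·V_5 = 0
  0.0005645·V_5 - 0.0002778·V_1 - 0.0000303·V_4 - 0.0002564·V_6 = 0
  0.0003311·V_6 - 0.0000122·V_2 - 0.0002564·V_5 = 0
Solving these 7 simultaneous equations (Gaussian elimination) gives:
  V_0 = 19350 V, V_1 = 19280 V, V_2 = 15400 V, V_3 = 114.3 V
  V_4 = 17230 V, V_5 = 16460 V, V_6 = 13310 V
R_eq = V_0 / 1 A = 19350 Ω = 19.35 kΩ

Final answer: 19.35 kΩ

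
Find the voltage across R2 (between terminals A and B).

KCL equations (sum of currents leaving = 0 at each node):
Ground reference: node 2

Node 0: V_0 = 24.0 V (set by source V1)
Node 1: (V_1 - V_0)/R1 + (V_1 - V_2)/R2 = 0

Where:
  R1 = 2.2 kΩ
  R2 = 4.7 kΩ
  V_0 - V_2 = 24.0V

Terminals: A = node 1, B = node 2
R1 and R2 are in series across V1 (node 0 → node 1 → node 2), and the output A–B is taken across R2, so this is a voltage divider.
Series current: I = V1/(R1 + R2) = 24/(2200 + 4700) = 24/6900 = 0.003478 A
V_R2 = I × R2 = V1 × R2/(R1 + R2) = 24 × 4700/6900 = 16.35 V

Final answer: 16.35 V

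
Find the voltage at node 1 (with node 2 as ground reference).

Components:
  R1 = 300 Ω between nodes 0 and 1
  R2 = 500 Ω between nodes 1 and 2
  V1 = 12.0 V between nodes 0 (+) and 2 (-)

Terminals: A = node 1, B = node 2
Nodal analysis, taking node 2 as the 0 V reference.
Source V1 fixes V_0 = 12 V.
KCL at each unknown node (sum of currents leaving = 0; resistances in Ω):
  Node 1: (V_1 - 12)/300 + (V_1 - 0)/500 = 0
Collecting terms: 0.005333 × V_1 = 0.04  =>  V_1 = 7.5 V
The requested potential is V_1 = 7.5 V.

Final answer: V_1 = 7.5 V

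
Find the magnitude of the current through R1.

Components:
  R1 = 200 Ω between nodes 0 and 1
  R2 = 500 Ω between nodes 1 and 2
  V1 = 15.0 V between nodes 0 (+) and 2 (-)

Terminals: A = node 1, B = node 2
Nodal analysis, taking node 2 as the 0 V reference.
Source V1 fixes V_0 = 15 V.
KCL at each unknown node (sum of currents leaving = 0; resistances in Ω):
  Node 1: (V_1 - 15)/200 + (V_1 - 0)/500 = 0
Collecting terms: 0.007 × V_1 = 0.075  =>  V_1 = 10.71 V
I_R1 = (V_0 - V_1)/R1 = (15 - 10.71)/200 = 0.02143 A
|I_R1| = 0.02143 A

Final answer: |I_R1| = 0.02143 A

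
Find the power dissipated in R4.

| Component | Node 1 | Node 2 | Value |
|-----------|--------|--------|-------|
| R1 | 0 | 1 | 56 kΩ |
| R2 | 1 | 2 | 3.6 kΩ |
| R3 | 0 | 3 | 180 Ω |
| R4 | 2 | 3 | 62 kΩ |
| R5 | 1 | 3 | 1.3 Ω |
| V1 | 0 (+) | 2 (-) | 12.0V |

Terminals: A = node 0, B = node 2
Nodal analysis, taking node 2 as the 0 V reference.
Source V1 fixes V_0 = 12 V.
KCL at each unknown node (sum of currents leaving = 0; resistances in Ω):
  Node 1: (V_1 - 12)/56000 + (V_1 - 0)/3600 + (V_1 - V_3)/1.3 = 0
  Node 3: (V_3 - 12)/180 + (V_3 - 0)/62000 + (V_3 - V_1)/1.3 = 0
Collecting terms (coefficients in siemens):
  0.7695·V_1 - 0.7692·V_3 = 0.0002143
  0.7748·V_3 - 0.7692·V_1 = 0.06667
Determinant D = (0.7695)(0.7748) - (-0.7692)(-0.7692) = 0.004515
V_1 = [(0.0002143)(0.7748) - (-0.7692)(0.06667)]/D = 11.39 V
V_3 = [(0.7695)(0.06667) - (0.0002143)(-0.7692)]/D = 11.4 V
I_R4 = (V_2 - V_3)/R4 = (0 - 11.4)/62000 = -0.0001839 A
P_R4 = I_R4² × R4 = (-0.0001839)² × 62000 = 0.002096 W

Final answer: 0.002096 W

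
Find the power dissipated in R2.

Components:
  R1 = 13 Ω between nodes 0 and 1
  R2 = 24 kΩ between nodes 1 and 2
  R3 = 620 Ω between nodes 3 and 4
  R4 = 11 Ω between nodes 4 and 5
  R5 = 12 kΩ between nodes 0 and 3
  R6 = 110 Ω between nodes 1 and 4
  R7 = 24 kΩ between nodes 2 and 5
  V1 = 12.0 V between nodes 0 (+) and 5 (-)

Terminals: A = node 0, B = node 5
Nodal analysis, taking node 5 as the 0 V reference.
Source V1 fixes V_0 = 12 V.
KCL at each unknown node (sum of currents leaving = 0; resistances in Ω):
  Node 1: (V_1 - 12)/13 + (V_1 - V_2)/24000 + (V_1 - V_4)/110 = 0
  Node 2: (V_2 - V_1)/24000 + (V_2 - 0)/24000 = 0
  Node 3: (V_3 - V_4)/620 + (V_3 - 12)/12000 = 0
  Node 4: (V_4 - V_3)/620 + (V_4 - 0)/11 + (V_4 - V_1)/110 = 0
Collecting terms (coefficients in siemens):
  0.08606·V_1 - 0.00004167·V_2 - 0.009091·V_4 = 0.9231
  0.00008333·V_2 - 0.00004167·V_1 = 0
  0.001696·V_3 - 0.001613·V_4 = 0.001
  0.1016·V_4 - 0.009091·V_1 - 0.001613·V_3 = 0
Solving these 4 simultaneous equations (Gaussian elimination) gives:
  V_1 = 10.83 V, V_2 = 5.417 V, V_3 = 1.534 V, V_4 = 0.9936 V
I_R2 = (V_1 - V_2)/R2 = (10.83 - 5.417)/24000 = 0.0002257 A
P_R2 = I_R2² × R2 = (0.0002257)² × 24000 = 0.001223 W

Final answer: 0.001223 W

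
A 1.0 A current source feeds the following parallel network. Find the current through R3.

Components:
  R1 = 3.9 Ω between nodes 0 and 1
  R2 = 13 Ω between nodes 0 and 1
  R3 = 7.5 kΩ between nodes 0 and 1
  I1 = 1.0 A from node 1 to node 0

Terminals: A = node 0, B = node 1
All resistors sit directly between nodes 0 and 1, so they are in parallel and share one voltage V; the full source current 1 A splits among them.
1/R_par = 1/3.9 + 1/13 + 1/7500 = 0.3335 S  =>  R_par = 2.999 Ω
V = I × R_par = 1 × 2.999 = 2.999 V
I_R3 = V/R3 = 2.999/7500 = 0.0003998 A

Final answer: 0.0003998 A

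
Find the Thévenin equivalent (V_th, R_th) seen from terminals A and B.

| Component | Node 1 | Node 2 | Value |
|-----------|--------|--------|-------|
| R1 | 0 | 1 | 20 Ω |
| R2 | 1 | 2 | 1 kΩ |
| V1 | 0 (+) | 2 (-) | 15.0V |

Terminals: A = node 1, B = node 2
Step 1 — V_th is the open-circuit voltage V_A - V_B (nothing connected across the terminals).
Nodal analysis, taking node 2 as the 0 V reference.
Source V1 fixes V_0 = 15 V.
KCL at each unknown node (sum of currents leaving = 0; resistances in Ω):
  Node 1: (V_1 - 15)/20 + (V_1 - 0)/1000 = 0
Collecting terms: 0.051 × V_1 = 0.75  =>  V_1 = 14.71 V
V_th = V_1 - V_2 = 14.71 - 0 = 14.71 V
Step 2 — R_th: zero the source — replace V1 by a short circuit (node 2 merges into node 0) — and find the resistance seen between A (node 1) and B (node 0).
Reduce the network between node 1 (A) and node 0 (B) by series/parallel combination:
  Rp1 = R1 ‖ R2 (parallel, both between nodes 0 and 1) = 1/(1/20 + 1/1000) = 19.61 Ω
R_th = 19.61 Ω

Final answer: V_th = 14.71 V, R_th = 19.61 Ω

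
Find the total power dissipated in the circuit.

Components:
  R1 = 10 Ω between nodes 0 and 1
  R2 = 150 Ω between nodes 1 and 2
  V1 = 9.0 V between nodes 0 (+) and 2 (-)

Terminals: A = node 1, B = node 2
Nodal analysis, taking node 2 as the 0 V reference.
Source V1 fixes V_0 = 9 V.
KCL at each unknown node (sum of currents leaving = 0; resistances in Ω):
  Node 1: (V_1 - 9)/10 + (V_1 - 0)/150 = 0
Collecting terms: 0.1067 × V_1 = 0.9  =>  V_1 = 8.438 V
Power in each resistor, P = (ΔV)²/R:
  P_R1 = (9 - 8.438)²/10 = 0.03164 W
  P_R2 = (8.438 - 0)²/150 = 0.4746 W
P_total = P_R1 + P_R2 = 0.5062 W

Final answer: 0.5062 W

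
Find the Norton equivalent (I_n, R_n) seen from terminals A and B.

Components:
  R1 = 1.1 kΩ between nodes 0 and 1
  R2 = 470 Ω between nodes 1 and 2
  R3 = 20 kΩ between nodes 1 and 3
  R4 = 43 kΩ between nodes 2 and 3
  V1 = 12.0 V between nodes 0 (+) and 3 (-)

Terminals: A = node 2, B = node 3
Find the Thévenin equivalent first; then I_n = V_th/R_th and R_n = R_th.
Step 1 — V_th is the open-circuit voltage V_A - V_B (nothing connected across the terminals).
Nodal analysis, taking node 3 as the 0 V reference.
Source V1 fixes V_0 = 12 V.
KCL at each unknown node (sum of currents leaving = 0; resistances in Ω):
  Node 1: (V_1 - 12)/1100 + (V_1 - V_2)/470 + (V_1 - 0)/20000 = 0
  Node 2: (V_2 - V_1)/470 + (V_2 - 0)/43000 = 0
Collecting terms (coefficients in siemens):
  0.003087·V_1 - 0.002128·V_2 = 0.01091
  0.002151·V_2 - 0.002128·V_1 = 0
Determinant D = (0.003087)(0.002151) - (-0.002128)(-0.002128) = 0.000002112
V_1 = [(0.01091)(0.002151) - (-0.002128)(0)]/D = 11.11 V
V_2 = [(0.003087)(0) - (0.01091)(-0.002128)]/D = 10.99 V
V_th = V_2 - V_3 = 10.99 - 0 = 10.99 V
Step 2 — R_th: zero the source — replace V1 by a short circuit (node 3 merges into node 0) — and find the resistance seen between A (node 2) and B (node 0).
Reduce the network between node 2 (A) and node 0 (B) by series/parallel combination:
  Rp1 = R1 ‖ R3 (parallel, both between nodes 0 and 1) = 1/(1/1100 + 1/20000) = 1043 Ω
  Rs1 = R2 + Rp1 (series, joined only at node 1) = 470 + 1043 = 1513 Ω
  Rp2 = R4 ‖ Rs1 (parallel, both between nodes 0 and 2) = 1/(1/43000 + 1/1513) = 1461 Ω
R_th = 1.461 kΩ
I_n = V_th/R_th = 10.99/1461 = 0.00752 A, and R_n = R_th = 1.461 kΩ

Final answer: I_n = 0.00752 A, R_n = 1.461 kΩ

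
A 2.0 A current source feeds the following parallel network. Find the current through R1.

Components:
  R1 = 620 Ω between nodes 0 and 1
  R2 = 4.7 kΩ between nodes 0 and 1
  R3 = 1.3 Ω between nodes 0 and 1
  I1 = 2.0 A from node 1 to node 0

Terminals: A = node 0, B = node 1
All resistors sit directly between nodes 0 and 1, so they are in parallel and share one voltage V; the full source current 2 A splits among them.
1/R_par = 1/620 + 1/4700 + 1/1.3 = 0.7711 S  =>  R_par = 1.297 Ω
V = I × R_par = 2 × 1.297 = 2.594 V
I_R1 = V/R1 = 2.594/620 = 0.004184 A

Final answer: 0.004184 A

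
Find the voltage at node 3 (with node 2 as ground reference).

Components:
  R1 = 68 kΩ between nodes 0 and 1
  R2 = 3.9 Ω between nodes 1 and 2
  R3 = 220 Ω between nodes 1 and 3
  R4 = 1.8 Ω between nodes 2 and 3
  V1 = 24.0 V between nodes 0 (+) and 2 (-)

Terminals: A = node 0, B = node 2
Nodal analysis, taking node 2 as the 0 V reference.
Source V1 fixes V_0 = 24 V.
KCL at each unknown node (sum of currents leaving = 0; resistances in Ω):
  Node 1: (V_1 - 24)/68000 + (V_1 - 0)/3.9 + (V_1 - V_3)/220 = 0
  Node 3: (V_3 - V_1)/220 + (V_3 - 0)/1.8 = 0
Collecting terms (coefficients in siemens):
  0.261·V_1 - 0.004545·V_3 = 0.0003529
  0.5601·V_3 - 0.004545·V_1 = 0
Determinant D = (0.261)(0.5601) - (-0.004545)(-0.004545) = 0.1461
V_1 = [(0.0003529)(0.5601) - (-0.004545)(0)]/D = 0.001353 V
V_3 = [(0.261)(0) - (0.0003529)(-0.004545)]/D = 0.00001098 V
The requested potential is V_3 = 0.00001098 V.

Final answer: V_3 = 1.098e-05 V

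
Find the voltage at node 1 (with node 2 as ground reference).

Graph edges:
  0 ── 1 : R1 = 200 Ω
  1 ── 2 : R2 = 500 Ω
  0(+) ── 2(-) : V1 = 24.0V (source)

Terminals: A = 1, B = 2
Nodal analysis, taking node 2 as the 0 V reference.
Source V1 fixes V_0 = 24 V.
KCL at each unknown node (sum of currents leaving = 0; resistances in Ω):
  Node 1: (V_1 - 24)/200 + (V_1 - 0)/500 = 0
Collecting terms: 0.007 × V_1 = 0.12  =>  V_1 = 17.14 V
The requested potential is V_1 = 17.14 V.

Final answer: V_1 = 17.14 V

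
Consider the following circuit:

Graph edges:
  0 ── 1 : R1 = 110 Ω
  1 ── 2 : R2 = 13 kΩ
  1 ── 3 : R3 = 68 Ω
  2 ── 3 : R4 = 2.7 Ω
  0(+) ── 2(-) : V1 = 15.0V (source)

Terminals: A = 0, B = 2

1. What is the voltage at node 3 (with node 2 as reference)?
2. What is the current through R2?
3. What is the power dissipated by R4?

Nodal analysis, taking node 2 as the 0 V reference.
Source V1 fixes V_0 = 15 V.
KCL at each unknown node (sum of currents leaving = 0; resistances in Ω):
  Node 1: (V_1 - 15)/110 + (V_1 - 0)/13000 + (V_1 - V_3)/68 = 0
  Node 3: (V_3 - V_1)/68 + (V_3 - 0)/2.7 = 0
Collecting terms (coefficients in siemens):
  0.02387·V_1 - 0.01471·V_3 = 0.1364
  0.3851·V_3 - 0.01471·V_1 = 0
Determinant D = (0.02387)(0.3851) - (-0.01471)(-0.01471) = 0.008977
V_1 = [(0.1364)(0.3851) - (-0.01471)(0)]/D = 5.849 V
V_3 = [(0.02387)(0) - (0.1364)(-0.01471)]/D = 0.2234 V
Part 1:
  Read off the nodal solution: V_3 = 0.2234 V
Part 2:
  I_R2 = (V_1 - V_2)/R2 = (5.849 - 0)/13000 = 0.00045 A
  Magnitude: I_R2 = 0.00045 A
Part 3:
  I_R4 = (V_2 - V_3)/R4 = (0 - 0.2234)/2.7 = -0.08274 A
  P_R4 = I_R4² × R4 = (-0.08274)² × 2.7 = 0.01848 W

Final answers:
1. V_3 = 0.2234 V
2. I_R2 = 0.00045 A
3. P_R4 = 0.01848 W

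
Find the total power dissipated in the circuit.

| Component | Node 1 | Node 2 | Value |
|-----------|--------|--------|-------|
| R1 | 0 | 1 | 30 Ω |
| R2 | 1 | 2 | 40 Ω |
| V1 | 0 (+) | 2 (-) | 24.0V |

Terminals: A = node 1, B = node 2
Nodal analysis, taking node 2 as the 0 V reference.
Source V1 fixes V_0 = 24 V.
KCL at each unknown node (sum of currents leaving = 0; resistances in Ω):
  Node 1: (V_1 - 24)/30 + (V_1 - 0)/40 = 0
Collecting terms: 0.05833 × V_1 = 0.8  =>  V_1 = 13.71 V
Power in each resistor, P = (ΔV)²/R:
  P_R1 = (24 - 13.71)²/30 = 3.527 W
  P_R2 = (13.71 - 0)²/40 = 4.702 W
P_total = P_R1 + P_R2 = 8.229 W

Final answer: 8.229 W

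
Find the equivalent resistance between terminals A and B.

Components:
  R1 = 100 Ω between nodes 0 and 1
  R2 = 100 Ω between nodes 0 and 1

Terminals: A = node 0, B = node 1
Reduce the network between node 0 (A) and node 1 (B) by series/parallel combination:
  Rp1 = R1 ‖ R2 (parallel, both between nodes 0 and 1) = 1/(1/100 + 1/100) = 50 Ω
R_eq = 50 Ω

Final answer: 50 Ω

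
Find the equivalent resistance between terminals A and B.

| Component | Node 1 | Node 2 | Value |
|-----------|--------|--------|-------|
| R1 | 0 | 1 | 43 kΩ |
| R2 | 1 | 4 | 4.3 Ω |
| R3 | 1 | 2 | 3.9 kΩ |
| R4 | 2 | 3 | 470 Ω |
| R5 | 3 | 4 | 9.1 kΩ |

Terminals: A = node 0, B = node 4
Reduce the network between node 0 (A) and node 4 (B) by series/parallel combination:
  Rs1 = R3 + R4 (series, joined only at node 2) = 3900 + 470 = 4370 Ω
  Rs2 = R5 + Rs1 (series, joined only at node 3) = 9100 + 4370 = 13470 Ω
  Rp1 = R2 ‖ Rs2 (parallel, both between nodes 1 and 4) = 1/(1/4.3 + 1/13470) = 4.299 Ω
  Rs3 = R1 + Rp1 (series, joined only at node 1) = 43000 + 4.299 = 43000 Ω
R_eq = 43 kΩ

Final answer: 43 kΩ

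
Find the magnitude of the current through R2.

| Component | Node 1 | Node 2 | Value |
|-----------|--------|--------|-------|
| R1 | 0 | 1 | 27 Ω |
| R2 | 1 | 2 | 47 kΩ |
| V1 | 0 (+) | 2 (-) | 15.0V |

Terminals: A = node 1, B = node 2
Nodal analysis, taking node 2 as the 0 V reference.
Source V1 fixes V_0 = 15 V.
KCL at each unknown node (sum of currents leaving = 0; resistances in Ω):
  Node 1: (V_1 - 15)/27 + (V_1 - 0)/47000 = 0
Collecting terms: 0.03706 × V_1 = 0.5556  =>  V_1 = 14.99 V
I_R2 = (V_1 - V_2)/R2 = (14.99 - 0)/47000 = 0.000319 A
|I_R2| = 0.000319 A

Final answer: |I_R2| = 0.000319 A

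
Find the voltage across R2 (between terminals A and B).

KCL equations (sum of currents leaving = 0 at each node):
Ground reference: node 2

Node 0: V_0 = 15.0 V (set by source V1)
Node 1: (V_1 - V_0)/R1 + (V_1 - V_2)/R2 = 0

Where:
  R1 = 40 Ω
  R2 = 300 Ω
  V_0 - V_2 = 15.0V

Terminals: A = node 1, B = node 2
R1 and R2 are in series across V1 (node 0 → node 1 → node 2), and the output A–B is taken across R2, so this is a voltage divider.
Series current: I = V1/(R1 + R2) = 15/(40 + 300) = 15/340 = 0.04412 A
V_R2 = I × R2 = V1 × R2/(R1 + R2) = 15 × 300/340 = 13.24 V

Final answer: 13.24 V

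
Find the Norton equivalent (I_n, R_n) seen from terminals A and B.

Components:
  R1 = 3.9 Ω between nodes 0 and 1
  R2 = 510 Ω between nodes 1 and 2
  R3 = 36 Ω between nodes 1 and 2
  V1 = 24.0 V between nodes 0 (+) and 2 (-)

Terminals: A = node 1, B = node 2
Find the Thévenin equivalent first; then I_n = V_th/R_th and R_n = R_th.
Step 1 — V_th is the open-circuit voltage V_A - V_B (nothing connected across the terminals).
Nodal analysis, taking node 2 as the 0 V reference.
Source V1 fixes V_0 = 24 V.
KCL at each unknown node (sum of currents leaving = 0; resistances in Ω):
  Node 1: (V_1 - 24)/3.9 + (V_1 - 0)/510 + (V_1 - 0)/36 = 0
Collecting terms: 0.2861 × V_1 = 6.154  =>  V_1 = 21.51 V
V_th = V_1 - V_2 = 21.51 - 0 = 21.51 V
Step 2 — R_th: zero the source — replace V1 by a short circuit (node 2 merges into node 0) — and find the resistance seen between A (node 1) and B (node 0).
Reduce the network between node 1 (A) and node 0 (B) by series/parallel combination:
  Rp1 = R1 ‖ R2 ‖ R3 (parallel, all between nodes 0 and 1) = 1/(1/3.9 + 1/510 + 1/36) = 3.495 Ω
R_th = 3.495 Ω
I_n = V_th/R_th = 21.51/3.495 = 6.154 A, and R_n = R_th = 3.495 Ω

Final answer: I_n = 6.154 A, R_n = 3.495 Ω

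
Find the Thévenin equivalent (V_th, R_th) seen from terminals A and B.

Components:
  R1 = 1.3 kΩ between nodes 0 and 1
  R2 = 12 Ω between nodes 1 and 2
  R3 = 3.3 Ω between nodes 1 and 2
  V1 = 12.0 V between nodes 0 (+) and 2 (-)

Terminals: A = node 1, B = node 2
Step 1 — V_th is the open-circuit voltage V_A - V_B (nothing connected across the terminals).
Nodal analysis, taking node 2 as the 0 V reference.
Source V1 fixes V_0 = 12 V.
KCL at each unknown node (sum of currents leaving = 0; resistances in Ω):
  Node 1: (V_1 - 12)/1300 + (V_1 - 0)/12 + (V_1 - 0)/3.3 = 0
Collecting terms: 0.3871 × V_1 = 0.009231  =>  V_1 = 0.02384 V
V_th = V_1 - V_2 = 0.02384 - 0 = 0.02384 V
Step 2 — R_th: zero the source — replace V1 by a short circuit (node 2 merges into node 0) — and find the resistance seen between A (node 1) and B (node 0).
Reduce the network between node 1 (A) and node 0 (B) by series/parallel combination:
  Rp1 = R1 ‖ R2 ‖ R3 (parallel, all between nodes 0 and 1) = 1/(1/1300 + 1/12 + 1/3.3) = 2.583 Ω
R_th = 2.583 Ω

Final answer: V_th = 0.02384 V, R_th = 2.583 Ω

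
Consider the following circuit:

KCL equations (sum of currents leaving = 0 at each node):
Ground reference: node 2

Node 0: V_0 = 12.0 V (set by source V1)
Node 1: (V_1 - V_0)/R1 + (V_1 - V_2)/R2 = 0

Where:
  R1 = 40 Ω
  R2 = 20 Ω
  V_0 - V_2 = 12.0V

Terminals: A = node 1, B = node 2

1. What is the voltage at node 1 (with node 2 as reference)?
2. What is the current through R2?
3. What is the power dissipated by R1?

Nodal analysis, taking node 2 as the 0 V reference.
Source V1 fixes V_0 = 12 V.
KCL at each unknown node (sum of currents leaving = 0; resistances in Ω):
  Node 1: (V_1 - 12)/40 + (V_1 - 0)/20 = 0
Collecting terms: 0.075 × V_1 = 0.3  =>  V_1 = 4 V
Part 1:
  Read off the nodal solution: V_1 = 4 V
Part 2:
  I_R2 = (V_1 - V_2)/R2 = (4 - 0)/20 = 0.2 A
  Magnitude: I_R2 = 0.2 A
Part 3:
  I_R1 = (V_0 - V_1)/R1 = (12 - 4)/40 = 0.2 A
  P_R1 = I_R1² × R1 = (0.2)² × 40 = 1.6 W

Final answers:
1. V_1 = 4 V
2. I_R2 = 0.2 A
3. P_R1 = 1.6 W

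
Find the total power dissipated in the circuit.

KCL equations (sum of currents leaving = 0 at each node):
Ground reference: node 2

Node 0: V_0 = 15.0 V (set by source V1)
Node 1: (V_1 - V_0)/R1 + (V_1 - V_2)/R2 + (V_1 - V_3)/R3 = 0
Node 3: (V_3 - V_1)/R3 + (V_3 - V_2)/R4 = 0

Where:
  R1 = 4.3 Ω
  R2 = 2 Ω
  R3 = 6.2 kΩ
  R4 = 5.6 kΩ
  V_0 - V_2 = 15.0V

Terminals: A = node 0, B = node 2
Nodal analysis, taking node 2 as the 0 V reference.
Source V1 fixes V_0 = 15 V.
KCL at each unknown node (sum of currents leaving = 0; resistances in Ω):
  Node 1: (V_1 - 15)/4.3 + (V_1 - 0)/2 + (V_1 - V_3)/6200 = 0
  Node 3: (V_3 - V_1)/6200 + (V_3 - 0)/5600 = 0
Collecting terms (coefficients in siemens):
  0.7327·V_1 - 0.0001613·V_3 = 3.488
  0.0003399·V_3 - 0.0001613·V_1 = 0
Determinant D = (0.7327)(0.0003399) - (-0.0001613)(-0.0001613) = 0.000249
V_1 = [(3.488)(0.0003399) - (-0.0001613)(0)]/D = 4.761 V
V_3 = [(0.7327)(0) - (3.488)(-0.0001613)]/D = 2.26 V
Power in each resistor, P = (ΔV)²/R:
  P_R1 = (15 - 4.761)²/4.3 = 24.38 W
  P_R2 = (4.761 - 0)²/2 = 11.34 W
  P_R3 = (4.761 - 2.26)²/6200 = 0.001009 W
  P_R4 = (0 - 2.26)²/5600 = 0.0009118 W
P_total = P_R1 + P_R2 + P_R3 + P_R4 = 35.72 W

Final answer: 35.72 W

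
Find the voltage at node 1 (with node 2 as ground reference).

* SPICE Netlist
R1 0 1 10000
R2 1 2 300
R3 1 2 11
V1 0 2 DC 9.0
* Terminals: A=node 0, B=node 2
Nodal analysis, taking node 2 as the 0 V reference.
Source V1 fixes V_0 = 9 V.
KCL at each unknown node (sum of currents leaving = 0; resistances in Ω):
  Node 1: (V_1 - 9)/10000 + (V_1 - 0)/300 + (V_1 - 0)/11 = 0
Collecting terms: 0.09434 × V_1 = 0.0009  =>  V_1 = 0.00954 V
The requested potential is V_1 = 0.00954 V.

Final answer: V_1 = 0.00954 V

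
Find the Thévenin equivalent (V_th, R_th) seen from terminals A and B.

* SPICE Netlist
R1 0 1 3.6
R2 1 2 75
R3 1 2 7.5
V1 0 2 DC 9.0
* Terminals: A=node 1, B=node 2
Step 1 — V_th is the open-circuit voltage V_A - V_B (nothing connected across the terminals).
Nodal analysis, taking node 2 as the 0 V reference.
Source V1 fixes V_0 = 9 V.
KCL at each unknown node (sum of currents leaving = 0; resistances in Ω):
  Node 1: (V_1 - 9)/3.6 + (V_1 - 0)/75 + (V_1 - 0)/7.5 = 0
Collecting terms: 0.4244 × V_1 = 2.5  =>  V_1 = 5.89 V
V_th = V_1 - V_2 = 5.89 - 0 = 5.89 V
Step 2 — R_th: zero the source — replace V1 by a short circuit (node 2 merges into node 0) — and find the resistance seen between A (node 1) and B (node 0).
Reduce the network between node 1 (A) and node 0 (B) by series/parallel combination:
  Rp1 = R1 ‖ R2 ‖ R3 (parallel, all between nodes 0 and 1) = 1/(1/3.6 + 1/75 + 1/7.5) = 2.356 Ω
R_th = 2.356 Ω

Final answer: V_th = 5.89 V, R_th = 2.356 Ω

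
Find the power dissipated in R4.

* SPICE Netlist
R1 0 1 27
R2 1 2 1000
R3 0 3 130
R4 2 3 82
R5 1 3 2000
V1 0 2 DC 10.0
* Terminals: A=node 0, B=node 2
Nodal analysis, taking node 2 as the 0 V reference.
Source V1 fixes V_0 = 10 V.
KCL at each unknown node (sum of currents leaving = 0; resistances in Ω):
  Node 1: (V_1 - 10)/27 + (V_1 - 0)/1000 + (V_1 - V_3)/2000 = 0
  Node 3: (V_3 - 10)/130 + (V_3 - 0)/82 + (V_3 - V_1)/2000 = 0
Collecting terms (coefficients in siemens):
  0.03854·V_1 - 0.0005·V_3 = 0.3704
  0.02039·V_3 - 0.0005·V_1 = 0.07692
Determinant D = (0.03854)(0.02039) - (-0.0005)(-0.0005) = 0.0007854
V_1 = [(0.3704)(0.02039) - (-0.0005)(0.07692)]/D = 9.663 V
V_3 = [(0.03854)(0.07692) - (0.3704)(-0.0005)]/D = 4.01 V
I_R4 = (V_2 - V_3)/R4 = (0 - 4.01)/82 = -0.0489 A
P_R4 = I_R4² × R4 = (-0.0489)² × 82 = 0.1961 W

Final answer: 0.1961 W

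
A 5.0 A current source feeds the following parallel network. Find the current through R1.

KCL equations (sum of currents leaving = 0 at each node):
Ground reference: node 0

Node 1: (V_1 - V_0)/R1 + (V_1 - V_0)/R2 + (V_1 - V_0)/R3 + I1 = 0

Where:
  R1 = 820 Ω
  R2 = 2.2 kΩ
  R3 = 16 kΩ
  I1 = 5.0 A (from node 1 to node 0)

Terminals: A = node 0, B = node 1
All resistors sit directly between nodes 0 and 1, so they are in parallel and share one voltage V; the full source current 5 A splits among them.
1/R_par = 1/820 + 1/2200 + 1/16000 = 0.001737 S  =>  R_par = 575.9 Ω
V = I × R_par = 5 × 575.9 = 2879 V
I_R1 = V/R1 = 2879/820 = 3.511 A

Final answer: 3.511 A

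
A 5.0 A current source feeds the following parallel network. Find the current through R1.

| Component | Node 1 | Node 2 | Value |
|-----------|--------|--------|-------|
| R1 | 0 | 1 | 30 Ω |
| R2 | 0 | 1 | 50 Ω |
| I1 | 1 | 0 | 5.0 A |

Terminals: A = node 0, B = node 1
All resistors sit directly between nodes 0 and 1, so they are in parallel and share one voltage V; the full source current 5 A splits among them.
1/R_par = 1/30 + 1/50 = 0.05333 S  =>  R_par = 18.75 Ω
V = I × R_par = 5 × 18.75 = 93.75 V
I_R1 = V/R1 = 93.75/30 = 3.125 A

Final answer: 3.125 A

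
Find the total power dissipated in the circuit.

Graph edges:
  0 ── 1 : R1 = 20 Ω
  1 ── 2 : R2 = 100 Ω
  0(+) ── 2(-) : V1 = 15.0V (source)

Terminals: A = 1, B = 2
Nodal analysis, taking node 2 as the 0 V reference.
Source V1 fixes V_0 = 15 V.
KCL at each unknown node (sum of currents leaving = 0; resistances in Ω):
  Node 1: (V_1 - 15)/20 + (V_1 - 0)/100 = 0
Collecting terms: 0.06 × V_1 = 0.75  =>  V_1 = 12.5 V
Power in each resistor, P = (ΔV)²/R:
  P_R1 = (15 - 12.5)²/20 = 0.3125 W
  P_R2 = (12.5 - 0)²/100 = 1.562 W
P_total = P_R1 + P_R2 = 1.875 W

Final answer: 1.875 W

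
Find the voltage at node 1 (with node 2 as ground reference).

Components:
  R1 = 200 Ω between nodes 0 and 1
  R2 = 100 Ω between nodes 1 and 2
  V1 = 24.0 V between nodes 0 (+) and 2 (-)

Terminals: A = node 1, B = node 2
Nodal analysis, taking node 2 as the 0 V reference.
Source V1 fixes V_0 = 24 V.
KCL at each unknown node (sum of currents leaving = 0; resistances in Ω):
  Node 1: (V_1 - 24)/200 + (V_1 - 0)/100 = 0
Collecting terms: 0.015 × V_1 = 0.12  =>  V_1 = 8 V
The requested potential is V_1 = 8 V.

Final answer: V_1 = 8 V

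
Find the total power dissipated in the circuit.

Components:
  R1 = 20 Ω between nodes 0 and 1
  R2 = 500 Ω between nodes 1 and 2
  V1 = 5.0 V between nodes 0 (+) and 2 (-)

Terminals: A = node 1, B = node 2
Nodal analysis, taking node 2 as the 0 V reference.
Source V1 fixes V_0 = 5 V.
KCL at each unknown node (sum of currents leaving = 0; resistances in Ω):
  Node 1: (V_1 - 5)/20 + (V_1 - 0)/500 = 0
Collecting terms: 0.052 × V_1 = 0.25  =>  V_1 = 4.808 V
Power in each resistor, P = (ΔV)²/R:
  P_R1 = (5 - 4.808)²/20 = 0.001849 W
  P_R2 = (4.808 - 0)²/500 = 0.04623 W
P_total = P_R1 + P_R2 = 0.04808 W

Final answer: 0.04808 W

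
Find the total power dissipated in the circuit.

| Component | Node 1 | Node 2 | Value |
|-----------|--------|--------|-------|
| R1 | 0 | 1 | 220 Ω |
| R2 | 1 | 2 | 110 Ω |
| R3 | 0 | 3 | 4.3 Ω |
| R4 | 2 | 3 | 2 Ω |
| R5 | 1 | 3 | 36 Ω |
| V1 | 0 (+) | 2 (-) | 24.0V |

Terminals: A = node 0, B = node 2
Nodal analysis, taking node 2 as the 0 V reference.
Source V1 fixes V_0 = 24 V.
KCL at each unknown node (sum of currents leaving = 0; resistances in Ω):
  Node 1: (V_1 - 24)/220 + (V_1 - 0)/110 + (V_1 - V_3)/36 = 0
  Node 3: (V_3 - 24)/4.3 + (V_3 - 0)/2 + (V_3 - V_1)/36 = 0
Collecting terms (coefficients in siemens):
  0.04141·V_1 - 0.02778·V_3 = 0.1091
  0.7603·V_3 - 0.02778·V_1 = 5.581
Determinant D = (0.04141)(0.7603) - (-0.02778)(-0.02778) = 0.03072
V_1 = [(0.1091)(0.7603) - (-0.02778)(5.581)]/D = 7.748 V
V_3 = [(0.04141)(5.581) - (0.1091)(-0.02778)]/D = 7.624 V
Power in each resistor, P = (ΔV)²/R:
  P_R1 = (24 - 7.748)²/220 = 1.201 W
  P_R2 = (7.748 - 0)²/110 = 0.5457 W
  P_R3 = (24 - 7.624)²/4.3 = 62.37 W
  P_R4 = (0 - 7.624)²/2 = 29.06 W
  P_R5 = (7.748 - 7.624)²/36 = 0.0004263 W
P_total = P_R1 + P_R2 + P_R3 + P_R4 + P_R5 = 93.18 W

Final answer: 93.18 W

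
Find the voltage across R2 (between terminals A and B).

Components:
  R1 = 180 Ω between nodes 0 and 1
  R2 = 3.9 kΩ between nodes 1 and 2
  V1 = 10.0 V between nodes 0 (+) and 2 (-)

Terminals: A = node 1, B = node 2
R1 and R2 are in series across V1 (node 0 → node 1 → node 2), and the output A–B is taken across R2, so this is a voltage divider.
Series current: I = V1/(R1 + R2) = 10/(180 + 3900) = 10/4080 = 0.002451 A
V_R2 = I × R2 = V1 × R2/(R1 + R2) = 10 × 3900/4080 = 9.559 V

Final answer: 9.559 V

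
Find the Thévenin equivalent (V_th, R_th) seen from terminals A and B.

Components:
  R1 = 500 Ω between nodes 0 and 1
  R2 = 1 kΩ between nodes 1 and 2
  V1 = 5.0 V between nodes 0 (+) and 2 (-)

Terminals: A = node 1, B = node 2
Step 1 — V_th is the open-circuit voltage V_A - V_B (nothing connected across the terminals).
Nodal analysis, taking node 2 as the 0 V reference.
Source V1 fixes V_0 = 5 V.
KCL at each unknown node (sum of currents leaving = 0; resistances in Ω):
  Node 1: (V_1 - 5)/500 + (V_1 - 0)/1000 = 0
Collecting terms: 0.003 × V_1 = 0.01  =>  V_1 = 3.333 V
V_th = V_1 - V_2 = 3.333 - 0 = 3.333 V
Step 2 — R_th: zero the source — replace V1 by a short circuit (node 2 merges into node 0) — and find the resistance seen between A (node 1) and B (node 0).
Reduce the network between node 1 (A) and node 0 (B) by series/parallel combination:
  Rp1 = R1 ‖ R2 (parallel, both between nodes 0 and 1) = 1/(1/500 + 1/1000) = 333.3 Ω
R_th = 333.3 Ω

Final answer: V_th = 3.333 V, R_th = 333.3 Ω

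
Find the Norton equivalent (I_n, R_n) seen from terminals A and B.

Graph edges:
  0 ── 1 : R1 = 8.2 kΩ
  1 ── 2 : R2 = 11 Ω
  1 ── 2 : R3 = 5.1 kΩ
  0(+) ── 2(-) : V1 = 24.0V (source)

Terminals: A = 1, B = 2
Find the Thévenin equivalent first; then I_n = V_th/R_th and R_n = R_th.
Step 1 — V_th is the open-circuit voltage V_A - V_B (nothing connected across the terminals).
Nodal analysis, taking node 2 as the 0 V reference.
Source V1 fixes V_0 = 24 V.
KCL at each unknown node (sum of currents leaving = 0; resistances in Ω):
  Node 1: (V_1 - 24)/8200 + (V_1 - 0)/11 + (V_1 - 0)/5100 = 0
Collecting terms: 0.09123 × V_1 = 0.002927  =>  V_1 = 0.03208 V
V_th = V_1 - V_2 = 0.03208 - 0 = 0.03208 V
Step 2 — R_th: zero the source — replace V1 by a short circuit (node 2 merges into node 0) — and find the resistance seen between A (node 1) and B (node 0).
Reduce the network between node 1 (A) and node 0 (B) by series/parallel combination:
  Rp1 = R1 ‖ R2 ‖ R3 (parallel, all between nodes 0 and 1) = 1/(1/8200 + 1/11 + 1/5100) = 10.96 Ω
R_th = 10.96 Ω
I_n = V_th/R_th = 0.03208/10.96 = 0.002927 A, and R_n = R_th = 10.96 Ω

Final answer: I_n = 0.002927 A, R_n = 10.96 Ω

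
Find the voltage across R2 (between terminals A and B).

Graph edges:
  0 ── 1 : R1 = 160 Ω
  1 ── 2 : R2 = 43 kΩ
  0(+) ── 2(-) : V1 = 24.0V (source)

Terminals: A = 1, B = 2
R1 and R2 are in series across V1 (node 0 → node 1 → node 2), and the output A–B is taken across R2, so this is a voltage divider.
Series current: I = V1/(R1 + R2) = 24/(160 + 43000) = 24/43160 = 0.0005561 A
V_R2 = I × R2 = V1 × R2/(R1 + R2) = 24 × 43000/43160 = 23.91 V

Final answer: 23.91 V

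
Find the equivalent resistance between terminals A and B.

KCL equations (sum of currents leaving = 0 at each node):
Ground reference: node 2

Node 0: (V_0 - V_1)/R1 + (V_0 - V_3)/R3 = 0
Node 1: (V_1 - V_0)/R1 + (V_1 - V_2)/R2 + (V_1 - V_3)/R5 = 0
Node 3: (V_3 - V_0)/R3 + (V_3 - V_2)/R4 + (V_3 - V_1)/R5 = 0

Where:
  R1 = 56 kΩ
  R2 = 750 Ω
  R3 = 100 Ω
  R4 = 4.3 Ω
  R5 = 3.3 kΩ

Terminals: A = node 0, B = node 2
The network is not a plain series/parallel combination. Inject a 1 A test current into terminal A (node 0) and return it from terminal B (node 2); then R_eq = V_A / (1 A).
Nodal analysis, taking node 2 as the 0 V reference.
Current source I_test pushes 1 A into node 0 and draws it out of node 2.
KCL at each unknown node (sum of currents leaving = 0; resistances in Ω):
  Node 0: (V_0 - V_1)/56000 + (V_0 - V_3)/100 - 1 = 0
  Node 1: (V_1 - V_0)/56000 + (V_1 - 0)/750 + (V_1 - V_3)/3300 = 0
  Node 3: (V_3 - V_0)/100 + (V_3 - V_1)/3300 + (V_3 - 0)/4.3 = 0
Collecting terms (coefficients in siemens):
  0.01002·V_0 - 0.00001786·V_1 - 0.01·V_3 = 1
  0.001654·V_1 - 0.00001786·V_0 - 0.000303·V_3 = 0
  0.2429·V_3 - 0.01·V_0 - 0.000303·V_1 = 0
Solving these 3 simultaneous equations (Gaussian elimination) gives:
  V_0 = 104.1 V, V_1 = 1.91 V, V_3 = 4.289 V
R_eq = V_0 / 1 A = 104.1 Ω

Final answer: 104.1 Ω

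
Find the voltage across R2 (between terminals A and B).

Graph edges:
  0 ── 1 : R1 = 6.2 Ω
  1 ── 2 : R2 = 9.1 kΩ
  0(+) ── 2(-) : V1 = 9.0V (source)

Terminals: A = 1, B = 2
R1 and R2 are in series across V1 (node 0 → node 1 → node 2), and the output A–B is taken across R2, so this is a voltage divider.
Series current: I = V1/(R1 + R2) = 9/(6.2 + 9100) = 9/9106 = 0.0009883 A
V_R2 = I × R2 = V1 × R2/(R1 + R2) = 9 × 9100/9106 = 8.994 V

Final answer: 8.994 V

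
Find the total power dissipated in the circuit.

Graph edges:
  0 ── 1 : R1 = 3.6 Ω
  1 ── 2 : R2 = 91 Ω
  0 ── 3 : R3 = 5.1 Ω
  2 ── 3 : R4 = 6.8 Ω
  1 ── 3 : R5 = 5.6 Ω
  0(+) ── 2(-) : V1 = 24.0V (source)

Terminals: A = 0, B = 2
Nodal analysis, taking node 2 as the 0 V reference.
Source V1 fixes V_0 = 24 V.
KCL at each unknown node (sum of currents leaving = 0; resistances in Ω):
  Node 1: (V_1 - 24)/3.6 + (V_1 - 0)/91 + (V_1 - V_3)/5.6 = 0
  Node 3: (V_3 - 24)/5.1 + (V_3 - 0)/6.8 + (V_3 - V_1)/5.6 = 0
Collecting terms (coefficients in siemens):
  0.4673·V_1 - 0.1786·V_3 = 6.667
  0.5217·V_3 - 0.1786·V_1 = 4.706
Determinant D = (0.4673)(0.5217) - (-0.1786)(-0.1786) = 0.2119
V_1 = [(6.667)(0.5217) - (-0.1786)(4.706)]/D = 20.38 V
V_3 = [(0.4673)(4.706) - (6.667)(-0.1786)]/D = 15.99 V
Power in each resistor, P = (ΔV)²/R:
  P_R1 = (24 - 20.38)²/3.6 = 3.646 W
  P_R2 = (20.38 - 0)²/91 = 4.563 W
  P_R3 = (24 - 15.99)²/5.1 = 12.57 W
  P_R4 = (0 - 15.99)²/6.8 = 37.62 W
  P_R5 = (20.38 - 15.99)²/5.6 = 3.429 W
P_total = P_R1 + P_R2 + P_R3 + P_R4 + P_R5 = 61.83 W

Final answer: 61.83 W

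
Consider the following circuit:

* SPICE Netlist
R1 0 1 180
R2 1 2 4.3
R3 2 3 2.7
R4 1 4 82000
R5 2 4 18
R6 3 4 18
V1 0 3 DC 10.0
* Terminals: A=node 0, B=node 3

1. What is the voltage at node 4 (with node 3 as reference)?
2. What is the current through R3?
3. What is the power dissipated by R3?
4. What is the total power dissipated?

Nodal analysis, taking node 3 as the 0 V reference.
Source V1 fixes V_0 = 10 V.
KCL at each unknown node (sum of currents leaving = 0; resistances in Ω):
  Node 1: (V_1 - 10)/180 + (V_1 - V_2)/4.3 + (V_1 - V_4)/82000 = 0
  Node 2: (V_2 - V_1)/4.3 + (V_2 - 0)/2.7 + (V_2 - V_4)/18 = 0
  Node 4: (V_4 - V_1)/82000 + (V_4 - V_2)/18 + (V_4 - 0)/18 = 0
Collecting terms (coefficients in siemens):
  0.2381·V_1 - 0.2326·V_2 - 0.0000122·V_4 = 0.05556
  0.6585·V_2 - 0.2326·V_1 - 0.05556·V_4 = 0
  0.1111·V_4 - 0.0000122·V_1 - 0.05556·V_2 = 0
Solving these 3 simultaneous equations (Gaussian elimination) gives:
  V_1 = 0.3646 V, V_2 = 0.1344 V, V_4 = 0.06725 V
Part 1:
  Read off the nodal solution: V_4 = 0.06725 V
Part 2:
  I_R3 = (V_2 - V_3)/R3 = (0.1344 - 0)/2.7 = 0.04979 A
  Magnitude: I_R3 = 0.04979 A
Part 3:
  I_R3 = (V_2 - V_3)/R3 = (0.1344 - 0)/2.7 = 0.04979 A
  P_R3 = I_R3² × R3 = (0.04979)² × 2.7 = 0.006694 W
Part 4:
  Power in each resistor, P = (ΔV)²/R:
    P_R1 = (10 - 0.3646)²/180 = 0.5158 W
    P_R2 = (0.3646 - 0.1344)²/4.3 = 0.01232 W
    P_R3 = (0.1344 - 0)²/2.7 = 0.006694 W
    P_R4 = (0.3646 - 0.06725)²/82000 = 0.000001078 W
    P_R5 = (0.1344 - 0.06725)²/18 = 0.0002508 W
    P_R6 = (0 - 0.06725)²/18 = 0.0002513 W
  P_total = P_R1 + P_R2 + P_R3 + P_R4 + P_R5 + P_R6 = 0.5353 W

Final answers:
1. V_4 = 0.06725 V
2. I_R3 = 0.04979 A
3. P_R3 = 0.006694 W
4. P_total = 0.5353 W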